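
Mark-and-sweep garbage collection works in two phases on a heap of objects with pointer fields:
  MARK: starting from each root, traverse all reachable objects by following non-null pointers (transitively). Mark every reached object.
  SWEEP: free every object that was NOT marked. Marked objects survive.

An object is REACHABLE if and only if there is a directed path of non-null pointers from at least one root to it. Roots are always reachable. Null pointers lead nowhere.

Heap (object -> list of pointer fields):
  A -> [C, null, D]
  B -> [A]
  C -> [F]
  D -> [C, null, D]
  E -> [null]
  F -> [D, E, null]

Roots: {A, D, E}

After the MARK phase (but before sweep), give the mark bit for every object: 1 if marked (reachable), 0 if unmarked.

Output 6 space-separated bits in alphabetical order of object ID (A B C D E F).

Answer: 1 0 1 1 1 1

Derivation:
Roots: A D E
Mark A: refs=C null D, marked=A
Mark D: refs=C null D, marked=A D
Mark E: refs=null, marked=A D E
Mark C: refs=F, marked=A C D E
Mark F: refs=D E null, marked=A C D E F
Unmarked (collected): B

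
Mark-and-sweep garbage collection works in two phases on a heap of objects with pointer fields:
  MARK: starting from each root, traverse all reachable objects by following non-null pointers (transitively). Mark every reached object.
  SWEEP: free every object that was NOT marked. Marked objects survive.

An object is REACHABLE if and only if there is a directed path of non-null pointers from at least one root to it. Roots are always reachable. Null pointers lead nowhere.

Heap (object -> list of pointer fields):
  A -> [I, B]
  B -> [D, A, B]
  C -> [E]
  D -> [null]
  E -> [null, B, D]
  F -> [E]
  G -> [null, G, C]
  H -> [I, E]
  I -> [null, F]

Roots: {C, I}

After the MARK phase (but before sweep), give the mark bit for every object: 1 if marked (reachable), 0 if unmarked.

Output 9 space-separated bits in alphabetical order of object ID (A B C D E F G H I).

Roots: C I
Mark C: refs=E, marked=C
Mark I: refs=null F, marked=C I
Mark E: refs=null B D, marked=C E I
Mark F: refs=E, marked=C E F I
Mark B: refs=D A B, marked=B C E F I
Mark D: refs=null, marked=B C D E F I
Mark A: refs=I B, marked=A B C D E F I
Unmarked (collected): G H

Answer: 1 1 1 1 1 1 0 0 1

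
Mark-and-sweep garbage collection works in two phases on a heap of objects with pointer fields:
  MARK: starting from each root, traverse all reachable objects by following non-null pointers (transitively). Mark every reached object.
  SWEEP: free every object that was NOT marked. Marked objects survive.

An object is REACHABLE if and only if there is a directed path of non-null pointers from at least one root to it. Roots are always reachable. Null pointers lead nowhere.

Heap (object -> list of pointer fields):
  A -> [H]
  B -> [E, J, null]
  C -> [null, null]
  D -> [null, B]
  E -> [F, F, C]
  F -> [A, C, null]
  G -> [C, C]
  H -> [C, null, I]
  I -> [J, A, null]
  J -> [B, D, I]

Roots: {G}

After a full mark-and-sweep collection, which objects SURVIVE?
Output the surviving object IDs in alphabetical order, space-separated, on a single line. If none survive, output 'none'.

Answer: C G

Derivation:
Roots: G
Mark G: refs=C C, marked=G
Mark C: refs=null null, marked=C G
Unmarked (collected): A B D E F H I J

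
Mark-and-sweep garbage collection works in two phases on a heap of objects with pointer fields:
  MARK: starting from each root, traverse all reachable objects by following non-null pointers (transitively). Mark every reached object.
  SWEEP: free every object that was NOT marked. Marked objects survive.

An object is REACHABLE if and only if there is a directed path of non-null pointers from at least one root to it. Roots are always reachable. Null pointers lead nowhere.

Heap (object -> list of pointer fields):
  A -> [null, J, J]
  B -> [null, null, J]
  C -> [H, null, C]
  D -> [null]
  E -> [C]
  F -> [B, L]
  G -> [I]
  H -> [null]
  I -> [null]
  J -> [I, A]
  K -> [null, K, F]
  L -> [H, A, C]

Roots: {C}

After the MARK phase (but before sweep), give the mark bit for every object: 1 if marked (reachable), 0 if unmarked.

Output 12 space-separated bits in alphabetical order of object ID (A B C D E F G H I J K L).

Answer: 0 0 1 0 0 0 0 1 0 0 0 0

Derivation:
Roots: C
Mark C: refs=H null C, marked=C
Mark H: refs=null, marked=C H
Unmarked (collected): A B D E F G I J K L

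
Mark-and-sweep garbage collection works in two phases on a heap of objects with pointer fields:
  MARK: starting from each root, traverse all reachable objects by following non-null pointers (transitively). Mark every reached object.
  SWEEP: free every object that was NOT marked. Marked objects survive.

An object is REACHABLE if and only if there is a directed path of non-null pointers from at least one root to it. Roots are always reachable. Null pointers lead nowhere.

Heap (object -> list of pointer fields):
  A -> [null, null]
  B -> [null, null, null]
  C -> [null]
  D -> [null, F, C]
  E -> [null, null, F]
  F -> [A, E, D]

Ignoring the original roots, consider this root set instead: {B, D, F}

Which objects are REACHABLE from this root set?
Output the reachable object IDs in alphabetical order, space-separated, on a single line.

Roots: B D F
Mark B: refs=null null null, marked=B
Mark D: refs=null F C, marked=B D
Mark F: refs=A E D, marked=B D F
Mark C: refs=null, marked=B C D F
Mark A: refs=null null, marked=A B C D F
Mark E: refs=null null F, marked=A B C D E F
Unmarked (collected): (none)

Answer: A B C D E F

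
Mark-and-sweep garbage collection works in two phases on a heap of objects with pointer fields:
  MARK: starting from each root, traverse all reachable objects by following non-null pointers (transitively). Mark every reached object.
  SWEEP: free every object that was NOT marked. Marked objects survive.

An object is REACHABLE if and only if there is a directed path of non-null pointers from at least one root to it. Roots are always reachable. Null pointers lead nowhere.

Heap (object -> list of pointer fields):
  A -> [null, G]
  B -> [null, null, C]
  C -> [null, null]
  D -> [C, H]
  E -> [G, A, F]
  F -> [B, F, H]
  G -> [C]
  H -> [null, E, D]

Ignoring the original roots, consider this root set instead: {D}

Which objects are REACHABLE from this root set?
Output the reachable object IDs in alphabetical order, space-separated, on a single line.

Answer: A B C D E F G H

Derivation:
Roots: D
Mark D: refs=C H, marked=D
Mark C: refs=null null, marked=C D
Mark H: refs=null E D, marked=C D H
Mark E: refs=G A F, marked=C D E H
Mark G: refs=C, marked=C D E G H
Mark A: refs=null G, marked=A C D E G H
Mark F: refs=B F H, marked=A C D E F G H
Mark B: refs=null null C, marked=A B C D E F G H
Unmarked (collected): (none)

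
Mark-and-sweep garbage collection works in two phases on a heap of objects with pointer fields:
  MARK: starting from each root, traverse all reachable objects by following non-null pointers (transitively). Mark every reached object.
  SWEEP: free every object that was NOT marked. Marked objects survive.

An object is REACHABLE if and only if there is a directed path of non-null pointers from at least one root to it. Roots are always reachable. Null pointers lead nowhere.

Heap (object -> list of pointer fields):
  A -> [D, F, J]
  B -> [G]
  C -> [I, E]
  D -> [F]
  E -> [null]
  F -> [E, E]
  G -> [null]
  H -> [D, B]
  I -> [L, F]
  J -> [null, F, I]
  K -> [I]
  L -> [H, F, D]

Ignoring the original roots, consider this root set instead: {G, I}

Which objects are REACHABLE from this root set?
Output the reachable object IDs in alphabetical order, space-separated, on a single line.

Answer: B D E F G H I L

Derivation:
Roots: G I
Mark G: refs=null, marked=G
Mark I: refs=L F, marked=G I
Mark L: refs=H F D, marked=G I L
Mark F: refs=E E, marked=F G I L
Mark H: refs=D B, marked=F G H I L
Mark D: refs=F, marked=D F G H I L
Mark E: refs=null, marked=D E F G H I L
Mark B: refs=G, marked=B D E F G H I L
Unmarked (collected): A C J K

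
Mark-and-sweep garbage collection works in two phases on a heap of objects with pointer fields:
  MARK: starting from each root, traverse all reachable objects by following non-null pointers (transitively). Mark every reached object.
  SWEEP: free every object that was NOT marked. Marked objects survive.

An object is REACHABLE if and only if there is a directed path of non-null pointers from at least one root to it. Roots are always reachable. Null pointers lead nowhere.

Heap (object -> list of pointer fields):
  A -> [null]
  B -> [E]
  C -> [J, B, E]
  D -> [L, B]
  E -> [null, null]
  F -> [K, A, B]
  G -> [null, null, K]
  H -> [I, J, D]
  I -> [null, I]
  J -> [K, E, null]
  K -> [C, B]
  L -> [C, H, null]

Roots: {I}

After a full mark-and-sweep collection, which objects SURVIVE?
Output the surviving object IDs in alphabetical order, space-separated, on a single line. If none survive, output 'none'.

Answer: I

Derivation:
Roots: I
Mark I: refs=null I, marked=I
Unmarked (collected): A B C D E F G H J K L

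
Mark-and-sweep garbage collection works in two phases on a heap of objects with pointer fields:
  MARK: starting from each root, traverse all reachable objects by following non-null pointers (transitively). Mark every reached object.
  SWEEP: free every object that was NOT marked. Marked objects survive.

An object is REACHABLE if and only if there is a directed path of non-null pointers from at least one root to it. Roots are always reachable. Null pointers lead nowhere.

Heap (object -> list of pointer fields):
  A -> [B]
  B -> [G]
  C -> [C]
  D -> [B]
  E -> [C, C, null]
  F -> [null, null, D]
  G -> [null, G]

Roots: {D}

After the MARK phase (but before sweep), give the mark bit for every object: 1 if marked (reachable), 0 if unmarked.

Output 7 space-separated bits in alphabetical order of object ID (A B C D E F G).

Answer: 0 1 0 1 0 0 1

Derivation:
Roots: D
Mark D: refs=B, marked=D
Mark B: refs=G, marked=B D
Mark G: refs=null G, marked=B D G
Unmarked (collected): A C E F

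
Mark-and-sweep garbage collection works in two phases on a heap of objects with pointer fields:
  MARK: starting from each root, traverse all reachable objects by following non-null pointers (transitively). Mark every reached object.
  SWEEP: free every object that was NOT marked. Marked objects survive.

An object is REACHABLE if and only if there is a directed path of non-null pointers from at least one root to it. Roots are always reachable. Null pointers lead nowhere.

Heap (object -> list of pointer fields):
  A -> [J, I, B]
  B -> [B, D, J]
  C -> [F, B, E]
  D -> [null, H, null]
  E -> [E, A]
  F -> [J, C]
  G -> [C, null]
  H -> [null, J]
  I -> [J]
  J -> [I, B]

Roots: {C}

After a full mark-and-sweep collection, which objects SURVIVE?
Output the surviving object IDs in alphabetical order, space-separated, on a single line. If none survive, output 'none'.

Answer: A B C D E F H I J

Derivation:
Roots: C
Mark C: refs=F B E, marked=C
Mark F: refs=J C, marked=C F
Mark B: refs=B D J, marked=B C F
Mark E: refs=E A, marked=B C E F
Mark J: refs=I B, marked=B C E F J
Mark D: refs=null H null, marked=B C D E F J
Mark A: refs=J I B, marked=A B C D E F J
Mark I: refs=J, marked=A B C D E F I J
Mark H: refs=null J, marked=A B C D E F H I J
Unmarked (collected): G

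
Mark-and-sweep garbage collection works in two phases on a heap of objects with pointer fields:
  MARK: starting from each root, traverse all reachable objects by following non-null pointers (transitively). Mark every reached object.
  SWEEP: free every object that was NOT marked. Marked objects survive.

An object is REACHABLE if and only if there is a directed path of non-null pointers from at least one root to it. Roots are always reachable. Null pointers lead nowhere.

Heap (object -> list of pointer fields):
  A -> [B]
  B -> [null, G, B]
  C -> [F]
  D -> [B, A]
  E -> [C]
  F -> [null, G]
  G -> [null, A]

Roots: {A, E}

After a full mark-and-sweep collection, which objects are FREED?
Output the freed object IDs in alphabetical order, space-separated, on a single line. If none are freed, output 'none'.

Answer: D

Derivation:
Roots: A E
Mark A: refs=B, marked=A
Mark E: refs=C, marked=A E
Mark B: refs=null G B, marked=A B E
Mark C: refs=F, marked=A B C E
Mark G: refs=null A, marked=A B C E G
Mark F: refs=null G, marked=A B C E F G
Unmarked (collected): D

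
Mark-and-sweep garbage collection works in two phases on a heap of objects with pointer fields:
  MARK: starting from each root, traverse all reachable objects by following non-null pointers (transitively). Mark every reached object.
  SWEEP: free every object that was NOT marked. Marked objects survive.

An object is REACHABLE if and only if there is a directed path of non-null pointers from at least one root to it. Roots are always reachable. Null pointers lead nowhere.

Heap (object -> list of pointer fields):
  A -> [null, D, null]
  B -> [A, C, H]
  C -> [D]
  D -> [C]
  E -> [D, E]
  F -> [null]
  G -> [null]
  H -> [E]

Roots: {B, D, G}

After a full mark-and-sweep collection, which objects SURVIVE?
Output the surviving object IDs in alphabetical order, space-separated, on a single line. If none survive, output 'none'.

Roots: B D G
Mark B: refs=A C H, marked=B
Mark D: refs=C, marked=B D
Mark G: refs=null, marked=B D G
Mark A: refs=null D null, marked=A B D G
Mark C: refs=D, marked=A B C D G
Mark H: refs=E, marked=A B C D G H
Mark E: refs=D E, marked=A B C D E G H
Unmarked (collected): F

Answer: A B C D E G H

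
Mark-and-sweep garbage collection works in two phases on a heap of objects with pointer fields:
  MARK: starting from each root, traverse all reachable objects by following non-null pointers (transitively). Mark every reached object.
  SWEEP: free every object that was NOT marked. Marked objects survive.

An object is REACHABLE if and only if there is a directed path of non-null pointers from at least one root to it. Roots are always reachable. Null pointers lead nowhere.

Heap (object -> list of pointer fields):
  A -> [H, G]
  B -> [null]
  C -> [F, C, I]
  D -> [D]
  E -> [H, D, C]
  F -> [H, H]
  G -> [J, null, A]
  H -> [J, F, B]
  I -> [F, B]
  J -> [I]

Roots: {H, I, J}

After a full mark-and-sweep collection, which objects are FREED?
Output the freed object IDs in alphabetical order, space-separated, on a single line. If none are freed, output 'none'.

Answer: A C D E G

Derivation:
Roots: H I J
Mark H: refs=J F B, marked=H
Mark I: refs=F B, marked=H I
Mark J: refs=I, marked=H I J
Mark F: refs=H H, marked=F H I J
Mark B: refs=null, marked=B F H I J
Unmarked (collected): A C D E G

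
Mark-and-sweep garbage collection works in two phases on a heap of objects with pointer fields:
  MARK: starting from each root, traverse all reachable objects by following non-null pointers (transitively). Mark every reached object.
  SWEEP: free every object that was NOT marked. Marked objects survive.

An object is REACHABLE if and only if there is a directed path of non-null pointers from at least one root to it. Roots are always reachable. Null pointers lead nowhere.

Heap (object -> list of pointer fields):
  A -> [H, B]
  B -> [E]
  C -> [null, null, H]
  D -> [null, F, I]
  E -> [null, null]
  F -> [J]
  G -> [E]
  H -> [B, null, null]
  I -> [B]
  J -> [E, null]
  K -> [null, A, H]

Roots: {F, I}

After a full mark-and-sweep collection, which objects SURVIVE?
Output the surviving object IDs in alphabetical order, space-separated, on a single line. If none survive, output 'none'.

Roots: F I
Mark F: refs=J, marked=F
Mark I: refs=B, marked=F I
Mark J: refs=E null, marked=F I J
Mark B: refs=E, marked=B F I J
Mark E: refs=null null, marked=B E F I J
Unmarked (collected): A C D G H K

Answer: B E F I J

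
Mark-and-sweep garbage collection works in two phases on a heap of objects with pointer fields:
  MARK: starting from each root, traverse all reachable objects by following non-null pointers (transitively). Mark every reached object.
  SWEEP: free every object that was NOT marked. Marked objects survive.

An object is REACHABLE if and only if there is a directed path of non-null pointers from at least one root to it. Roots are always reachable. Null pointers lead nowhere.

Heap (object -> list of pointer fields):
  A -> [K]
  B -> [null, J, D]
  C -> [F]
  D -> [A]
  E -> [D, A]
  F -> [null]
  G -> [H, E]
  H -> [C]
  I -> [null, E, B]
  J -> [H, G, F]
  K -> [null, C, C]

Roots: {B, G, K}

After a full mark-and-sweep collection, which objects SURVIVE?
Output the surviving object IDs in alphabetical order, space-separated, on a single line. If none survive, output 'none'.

Roots: B G K
Mark B: refs=null J D, marked=B
Mark G: refs=H E, marked=B G
Mark K: refs=null C C, marked=B G K
Mark J: refs=H G F, marked=B G J K
Mark D: refs=A, marked=B D G J K
Mark H: refs=C, marked=B D G H J K
Mark E: refs=D A, marked=B D E G H J K
Mark C: refs=F, marked=B C D E G H J K
Mark F: refs=null, marked=B C D E F G H J K
Mark A: refs=K, marked=A B C D E F G H J K
Unmarked (collected): I

Answer: A B C D E F G H J K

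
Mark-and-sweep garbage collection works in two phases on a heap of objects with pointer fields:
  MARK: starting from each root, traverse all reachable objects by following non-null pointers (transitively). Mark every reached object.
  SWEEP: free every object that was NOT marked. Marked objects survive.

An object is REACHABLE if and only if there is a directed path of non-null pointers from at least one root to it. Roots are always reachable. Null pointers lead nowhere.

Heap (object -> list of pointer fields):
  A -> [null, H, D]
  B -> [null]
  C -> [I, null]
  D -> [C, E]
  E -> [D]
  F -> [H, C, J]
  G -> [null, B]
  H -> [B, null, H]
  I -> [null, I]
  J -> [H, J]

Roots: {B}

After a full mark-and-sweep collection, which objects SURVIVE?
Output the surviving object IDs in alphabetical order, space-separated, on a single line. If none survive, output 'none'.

Roots: B
Mark B: refs=null, marked=B
Unmarked (collected): A C D E F G H I J

Answer: B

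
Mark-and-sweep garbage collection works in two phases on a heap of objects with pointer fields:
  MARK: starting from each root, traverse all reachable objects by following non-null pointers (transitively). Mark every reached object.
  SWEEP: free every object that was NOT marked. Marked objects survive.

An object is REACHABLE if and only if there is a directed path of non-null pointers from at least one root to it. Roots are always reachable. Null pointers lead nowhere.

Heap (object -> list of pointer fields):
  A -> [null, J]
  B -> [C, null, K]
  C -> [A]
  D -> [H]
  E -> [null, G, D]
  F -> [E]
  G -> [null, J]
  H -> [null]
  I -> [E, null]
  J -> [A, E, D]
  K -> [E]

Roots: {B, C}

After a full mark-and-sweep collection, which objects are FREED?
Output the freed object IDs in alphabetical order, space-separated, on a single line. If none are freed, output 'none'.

Roots: B C
Mark B: refs=C null K, marked=B
Mark C: refs=A, marked=B C
Mark K: refs=E, marked=B C K
Mark A: refs=null J, marked=A B C K
Mark E: refs=null G D, marked=A B C E K
Mark J: refs=A E D, marked=A B C E J K
Mark G: refs=null J, marked=A B C E G J K
Mark D: refs=H, marked=A B C D E G J K
Mark H: refs=null, marked=A B C D E G H J K
Unmarked (collected): F I

Answer: F I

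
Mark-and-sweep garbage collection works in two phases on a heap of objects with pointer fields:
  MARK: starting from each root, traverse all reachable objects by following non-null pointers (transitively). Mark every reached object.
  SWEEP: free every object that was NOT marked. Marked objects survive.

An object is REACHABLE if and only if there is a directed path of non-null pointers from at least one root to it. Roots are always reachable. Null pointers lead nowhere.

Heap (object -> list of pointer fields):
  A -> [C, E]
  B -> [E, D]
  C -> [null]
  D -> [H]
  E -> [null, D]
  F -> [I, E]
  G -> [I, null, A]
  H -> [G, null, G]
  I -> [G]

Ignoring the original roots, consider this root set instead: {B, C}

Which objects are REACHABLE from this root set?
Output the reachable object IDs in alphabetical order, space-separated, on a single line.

Roots: B C
Mark B: refs=E D, marked=B
Mark C: refs=null, marked=B C
Mark E: refs=null D, marked=B C E
Mark D: refs=H, marked=B C D E
Mark H: refs=G null G, marked=B C D E H
Mark G: refs=I null A, marked=B C D E G H
Mark I: refs=G, marked=B C D E G H I
Mark A: refs=C E, marked=A B C D E G H I
Unmarked (collected): F

Answer: A B C D E G H I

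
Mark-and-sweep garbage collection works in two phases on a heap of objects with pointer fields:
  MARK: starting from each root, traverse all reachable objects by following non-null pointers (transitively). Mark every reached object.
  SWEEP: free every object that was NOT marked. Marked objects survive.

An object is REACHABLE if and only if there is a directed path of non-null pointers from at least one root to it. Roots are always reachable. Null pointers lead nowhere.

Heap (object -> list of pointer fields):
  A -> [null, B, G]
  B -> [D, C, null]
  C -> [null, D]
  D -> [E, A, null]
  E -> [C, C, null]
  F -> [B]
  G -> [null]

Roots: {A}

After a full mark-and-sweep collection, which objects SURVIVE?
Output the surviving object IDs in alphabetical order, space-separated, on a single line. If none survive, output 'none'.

Roots: A
Mark A: refs=null B G, marked=A
Mark B: refs=D C null, marked=A B
Mark G: refs=null, marked=A B G
Mark D: refs=E A null, marked=A B D G
Mark C: refs=null D, marked=A B C D G
Mark E: refs=C C null, marked=A B C D E G
Unmarked (collected): F

Answer: A B C D E G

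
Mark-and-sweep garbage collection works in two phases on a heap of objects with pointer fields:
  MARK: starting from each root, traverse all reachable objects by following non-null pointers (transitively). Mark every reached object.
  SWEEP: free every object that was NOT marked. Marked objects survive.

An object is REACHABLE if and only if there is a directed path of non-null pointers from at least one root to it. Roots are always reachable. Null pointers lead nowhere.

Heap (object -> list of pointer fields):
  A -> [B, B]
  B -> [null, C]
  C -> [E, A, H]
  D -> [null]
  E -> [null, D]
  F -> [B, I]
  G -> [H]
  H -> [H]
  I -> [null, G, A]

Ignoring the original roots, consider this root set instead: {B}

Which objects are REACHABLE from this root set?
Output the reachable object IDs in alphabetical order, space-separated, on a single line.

Answer: A B C D E H

Derivation:
Roots: B
Mark B: refs=null C, marked=B
Mark C: refs=E A H, marked=B C
Mark E: refs=null D, marked=B C E
Mark A: refs=B B, marked=A B C E
Mark H: refs=H, marked=A B C E H
Mark D: refs=null, marked=A B C D E H
Unmarked (collected): F G I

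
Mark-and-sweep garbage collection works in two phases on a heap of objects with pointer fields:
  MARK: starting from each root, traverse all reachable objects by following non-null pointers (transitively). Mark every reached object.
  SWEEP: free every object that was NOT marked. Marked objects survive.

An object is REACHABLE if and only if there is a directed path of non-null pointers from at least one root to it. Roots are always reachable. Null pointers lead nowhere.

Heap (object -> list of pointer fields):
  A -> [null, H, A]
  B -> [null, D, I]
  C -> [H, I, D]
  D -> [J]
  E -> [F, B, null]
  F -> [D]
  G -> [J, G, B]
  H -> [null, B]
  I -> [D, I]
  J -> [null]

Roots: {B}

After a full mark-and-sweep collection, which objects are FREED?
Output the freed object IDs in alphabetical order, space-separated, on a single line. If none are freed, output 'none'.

Answer: A C E F G H

Derivation:
Roots: B
Mark B: refs=null D I, marked=B
Mark D: refs=J, marked=B D
Mark I: refs=D I, marked=B D I
Mark J: refs=null, marked=B D I J
Unmarked (collected): A C E F G H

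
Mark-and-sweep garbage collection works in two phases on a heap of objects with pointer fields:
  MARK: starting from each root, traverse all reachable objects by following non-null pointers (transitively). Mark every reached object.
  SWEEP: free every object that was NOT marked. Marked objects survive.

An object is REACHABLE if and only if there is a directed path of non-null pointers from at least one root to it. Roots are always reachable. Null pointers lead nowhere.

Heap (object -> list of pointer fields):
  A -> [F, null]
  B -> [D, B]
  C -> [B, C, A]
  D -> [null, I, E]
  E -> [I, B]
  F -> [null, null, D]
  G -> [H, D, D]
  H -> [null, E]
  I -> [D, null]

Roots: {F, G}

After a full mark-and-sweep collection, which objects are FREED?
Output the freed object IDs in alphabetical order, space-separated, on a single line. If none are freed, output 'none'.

Roots: F G
Mark F: refs=null null D, marked=F
Mark G: refs=H D D, marked=F G
Mark D: refs=null I E, marked=D F G
Mark H: refs=null E, marked=D F G H
Mark I: refs=D null, marked=D F G H I
Mark E: refs=I B, marked=D E F G H I
Mark B: refs=D B, marked=B D E F G H I
Unmarked (collected): A C

Answer: A C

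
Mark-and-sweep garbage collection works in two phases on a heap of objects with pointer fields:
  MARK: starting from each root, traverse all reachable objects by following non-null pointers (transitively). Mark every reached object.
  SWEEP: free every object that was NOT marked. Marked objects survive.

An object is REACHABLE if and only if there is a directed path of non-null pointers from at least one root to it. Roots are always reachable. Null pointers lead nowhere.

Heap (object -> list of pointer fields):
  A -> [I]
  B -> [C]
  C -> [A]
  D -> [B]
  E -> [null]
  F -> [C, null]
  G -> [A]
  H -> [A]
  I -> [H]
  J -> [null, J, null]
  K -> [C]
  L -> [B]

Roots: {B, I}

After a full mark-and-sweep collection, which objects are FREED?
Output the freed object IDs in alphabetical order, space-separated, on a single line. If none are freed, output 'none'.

Answer: D E F G J K L

Derivation:
Roots: B I
Mark B: refs=C, marked=B
Mark I: refs=H, marked=B I
Mark C: refs=A, marked=B C I
Mark H: refs=A, marked=B C H I
Mark A: refs=I, marked=A B C H I
Unmarked (collected): D E F G J K L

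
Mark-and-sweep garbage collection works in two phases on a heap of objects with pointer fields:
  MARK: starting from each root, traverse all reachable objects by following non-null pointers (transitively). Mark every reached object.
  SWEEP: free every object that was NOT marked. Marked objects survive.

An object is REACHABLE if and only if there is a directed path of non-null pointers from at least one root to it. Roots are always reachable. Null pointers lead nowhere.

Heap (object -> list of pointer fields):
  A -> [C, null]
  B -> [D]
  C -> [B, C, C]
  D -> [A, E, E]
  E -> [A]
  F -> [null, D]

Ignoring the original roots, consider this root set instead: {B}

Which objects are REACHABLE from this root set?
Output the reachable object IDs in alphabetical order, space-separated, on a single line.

Roots: B
Mark B: refs=D, marked=B
Mark D: refs=A E E, marked=B D
Mark A: refs=C null, marked=A B D
Mark E: refs=A, marked=A B D E
Mark C: refs=B C C, marked=A B C D E
Unmarked (collected): F

Answer: A B C D E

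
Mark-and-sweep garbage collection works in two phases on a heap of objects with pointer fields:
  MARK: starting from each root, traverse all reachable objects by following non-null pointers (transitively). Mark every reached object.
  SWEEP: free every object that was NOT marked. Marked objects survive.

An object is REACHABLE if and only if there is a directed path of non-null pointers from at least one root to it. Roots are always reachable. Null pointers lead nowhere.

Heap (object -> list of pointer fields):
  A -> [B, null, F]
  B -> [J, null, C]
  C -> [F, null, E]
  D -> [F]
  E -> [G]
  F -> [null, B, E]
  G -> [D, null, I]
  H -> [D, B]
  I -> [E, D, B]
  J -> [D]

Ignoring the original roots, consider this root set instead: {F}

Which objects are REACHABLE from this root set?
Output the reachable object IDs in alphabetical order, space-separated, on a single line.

Answer: B C D E F G I J

Derivation:
Roots: F
Mark F: refs=null B E, marked=F
Mark B: refs=J null C, marked=B F
Mark E: refs=G, marked=B E F
Mark J: refs=D, marked=B E F J
Mark C: refs=F null E, marked=B C E F J
Mark G: refs=D null I, marked=B C E F G J
Mark D: refs=F, marked=B C D E F G J
Mark I: refs=E D B, marked=B C D E F G I J
Unmarked (collected): A H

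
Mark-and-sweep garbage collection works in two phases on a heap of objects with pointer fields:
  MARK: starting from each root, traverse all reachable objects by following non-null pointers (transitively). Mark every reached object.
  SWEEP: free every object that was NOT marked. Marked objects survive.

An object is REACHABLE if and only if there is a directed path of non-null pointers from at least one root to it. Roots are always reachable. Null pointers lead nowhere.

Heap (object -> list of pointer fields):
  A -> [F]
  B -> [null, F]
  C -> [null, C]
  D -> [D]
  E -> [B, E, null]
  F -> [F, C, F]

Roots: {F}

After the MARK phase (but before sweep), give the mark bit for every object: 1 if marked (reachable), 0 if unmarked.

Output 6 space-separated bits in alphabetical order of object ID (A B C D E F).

Roots: F
Mark F: refs=F C F, marked=F
Mark C: refs=null C, marked=C F
Unmarked (collected): A B D E

Answer: 0 0 1 0 0 1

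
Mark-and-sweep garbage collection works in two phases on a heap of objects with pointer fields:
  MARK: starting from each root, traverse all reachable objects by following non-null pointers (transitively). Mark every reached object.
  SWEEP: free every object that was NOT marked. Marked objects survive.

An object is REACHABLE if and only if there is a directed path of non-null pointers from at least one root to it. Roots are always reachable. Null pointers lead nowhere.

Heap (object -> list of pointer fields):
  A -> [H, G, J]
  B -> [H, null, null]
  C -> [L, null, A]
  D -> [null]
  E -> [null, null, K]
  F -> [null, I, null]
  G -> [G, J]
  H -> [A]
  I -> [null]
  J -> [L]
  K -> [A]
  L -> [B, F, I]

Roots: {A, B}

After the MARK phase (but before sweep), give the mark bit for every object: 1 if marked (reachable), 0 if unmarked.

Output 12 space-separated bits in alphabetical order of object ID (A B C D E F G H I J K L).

Roots: A B
Mark A: refs=H G J, marked=A
Mark B: refs=H null null, marked=A B
Mark H: refs=A, marked=A B H
Mark G: refs=G J, marked=A B G H
Mark J: refs=L, marked=A B G H J
Mark L: refs=B F I, marked=A B G H J L
Mark F: refs=null I null, marked=A B F G H J L
Mark I: refs=null, marked=A B F G H I J L
Unmarked (collected): C D E K

Answer: 1 1 0 0 0 1 1 1 1 1 0 1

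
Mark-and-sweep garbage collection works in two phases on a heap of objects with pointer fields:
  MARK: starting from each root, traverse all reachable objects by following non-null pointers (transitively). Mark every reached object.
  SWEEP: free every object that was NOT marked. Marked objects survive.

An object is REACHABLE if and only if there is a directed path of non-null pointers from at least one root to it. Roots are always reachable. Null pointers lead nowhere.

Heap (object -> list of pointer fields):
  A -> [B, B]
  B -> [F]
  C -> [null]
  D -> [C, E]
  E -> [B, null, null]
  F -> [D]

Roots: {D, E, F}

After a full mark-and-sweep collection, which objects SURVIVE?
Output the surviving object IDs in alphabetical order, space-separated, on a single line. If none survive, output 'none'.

Answer: B C D E F

Derivation:
Roots: D E F
Mark D: refs=C E, marked=D
Mark E: refs=B null null, marked=D E
Mark F: refs=D, marked=D E F
Mark C: refs=null, marked=C D E F
Mark B: refs=F, marked=B C D E F
Unmarked (collected): A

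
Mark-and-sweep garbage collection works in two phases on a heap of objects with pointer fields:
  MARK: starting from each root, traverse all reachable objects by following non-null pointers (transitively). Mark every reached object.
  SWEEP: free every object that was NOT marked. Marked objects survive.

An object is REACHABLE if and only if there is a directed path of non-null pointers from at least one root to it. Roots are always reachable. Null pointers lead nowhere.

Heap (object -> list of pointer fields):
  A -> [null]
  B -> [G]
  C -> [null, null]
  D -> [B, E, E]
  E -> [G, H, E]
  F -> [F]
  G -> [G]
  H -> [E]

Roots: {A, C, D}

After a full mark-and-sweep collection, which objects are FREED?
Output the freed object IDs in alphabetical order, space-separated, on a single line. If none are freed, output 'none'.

Answer: F

Derivation:
Roots: A C D
Mark A: refs=null, marked=A
Mark C: refs=null null, marked=A C
Mark D: refs=B E E, marked=A C D
Mark B: refs=G, marked=A B C D
Mark E: refs=G H E, marked=A B C D E
Mark G: refs=G, marked=A B C D E G
Mark H: refs=E, marked=A B C D E G H
Unmarked (collected): F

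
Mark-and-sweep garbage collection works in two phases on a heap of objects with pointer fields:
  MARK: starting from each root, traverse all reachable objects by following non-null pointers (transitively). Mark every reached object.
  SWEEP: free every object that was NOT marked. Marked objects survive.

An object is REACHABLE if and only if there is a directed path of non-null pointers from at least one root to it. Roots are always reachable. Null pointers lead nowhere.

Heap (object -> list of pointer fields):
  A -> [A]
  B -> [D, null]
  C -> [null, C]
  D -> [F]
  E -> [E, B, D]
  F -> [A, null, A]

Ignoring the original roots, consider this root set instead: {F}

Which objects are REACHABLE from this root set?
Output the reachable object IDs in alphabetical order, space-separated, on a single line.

Roots: F
Mark F: refs=A null A, marked=F
Mark A: refs=A, marked=A F
Unmarked (collected): B C D E

Answer: A F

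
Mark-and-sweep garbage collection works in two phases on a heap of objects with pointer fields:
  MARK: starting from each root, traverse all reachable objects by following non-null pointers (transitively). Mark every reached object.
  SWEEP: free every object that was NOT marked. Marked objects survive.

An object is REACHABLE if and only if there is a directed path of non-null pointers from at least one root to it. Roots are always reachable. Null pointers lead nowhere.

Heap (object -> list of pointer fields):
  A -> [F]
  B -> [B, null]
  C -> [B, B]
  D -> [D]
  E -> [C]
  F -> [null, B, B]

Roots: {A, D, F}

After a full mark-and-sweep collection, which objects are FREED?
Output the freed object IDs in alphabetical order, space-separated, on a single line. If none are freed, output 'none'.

Roots: A D F
Mark A: refs=F, marked=A
Mark D: refs=D, marked=A D
Mark F: refs=null B B, marked=A D F
Mark B: refs=B null, marked=A B D F
Unmarked (collected): C E

Answer: C E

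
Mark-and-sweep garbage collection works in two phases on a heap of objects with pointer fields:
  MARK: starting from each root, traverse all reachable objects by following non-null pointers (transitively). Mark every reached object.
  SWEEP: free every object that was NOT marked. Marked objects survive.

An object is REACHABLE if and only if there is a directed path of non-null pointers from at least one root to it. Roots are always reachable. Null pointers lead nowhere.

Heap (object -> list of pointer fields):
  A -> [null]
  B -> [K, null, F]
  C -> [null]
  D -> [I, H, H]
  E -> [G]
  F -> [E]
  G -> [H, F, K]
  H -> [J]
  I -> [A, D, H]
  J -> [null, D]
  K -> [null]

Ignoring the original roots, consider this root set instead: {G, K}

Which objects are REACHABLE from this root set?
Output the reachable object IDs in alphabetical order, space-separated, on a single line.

Answer: A D E F G H I J K

Derivation:
Roots: G K
Mark G: refs=H F K, marked=G
Mark K: refs=null, marked=G K
Mark H: refs=J, marked=G H K
Mark F: refs=E, marked=F G H K
Mark J: refs=null D, marked=F G H J K
Mark E: refs=G, marked=E F G H J K
Mark D: refs=I H H, marked=D E F G H J K
Mark I: refs=A D H, marked=D E F G H I J K
Mark A: refs=null, marked=A D E F G H I J K
Unmarked (collected): B C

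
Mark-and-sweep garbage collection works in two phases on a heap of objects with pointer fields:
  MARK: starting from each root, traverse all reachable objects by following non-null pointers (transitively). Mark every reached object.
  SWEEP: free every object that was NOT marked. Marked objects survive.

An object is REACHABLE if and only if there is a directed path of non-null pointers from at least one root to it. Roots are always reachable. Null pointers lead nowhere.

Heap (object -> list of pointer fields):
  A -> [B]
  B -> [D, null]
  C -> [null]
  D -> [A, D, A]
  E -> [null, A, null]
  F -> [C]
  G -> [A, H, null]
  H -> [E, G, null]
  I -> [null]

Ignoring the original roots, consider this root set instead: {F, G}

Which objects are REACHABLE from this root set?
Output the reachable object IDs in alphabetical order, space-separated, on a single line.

Roots: F G
Mark F: refs=C, marked=F
Mark G: refs=A H null, marked=F G
Mark C: refs=null, marked=C F G
Mark A: refs=B, marked=A C F G
Mark H: refs=E G null, marked=A C F G H
Mark B: refs=D null, marked=A B C F G H
Mark E: refs=null A null, marked=A B C E F G H
Mark D: refs=A D A, marked=A B C D E F G H
Unmarked (collected): I

Answer: A B C D E F G H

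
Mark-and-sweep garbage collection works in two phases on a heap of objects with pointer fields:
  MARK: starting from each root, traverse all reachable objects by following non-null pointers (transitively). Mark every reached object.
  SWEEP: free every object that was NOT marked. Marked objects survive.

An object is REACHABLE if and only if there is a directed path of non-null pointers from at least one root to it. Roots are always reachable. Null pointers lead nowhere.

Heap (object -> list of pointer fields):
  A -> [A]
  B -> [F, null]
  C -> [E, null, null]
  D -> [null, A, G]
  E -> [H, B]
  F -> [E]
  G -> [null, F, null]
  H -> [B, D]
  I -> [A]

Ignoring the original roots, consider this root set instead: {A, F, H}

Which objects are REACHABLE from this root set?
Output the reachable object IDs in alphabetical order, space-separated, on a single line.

Answer: A B D E F G H

Derivation:
Roots: A F H
Mark A: refs=A, marked=A
Mark F: refs=E, marked=A F
Mark H: refs=B D, marked=A F H
Mark E: refs=H B, marked=A E F H
Mark B: refs=F null, marked=A B E F H
Mark D: refs=null A G, marked=A B D E F H
Mark G: refs=null F null, marked=A B D E F G H
Unmarked (collected): C I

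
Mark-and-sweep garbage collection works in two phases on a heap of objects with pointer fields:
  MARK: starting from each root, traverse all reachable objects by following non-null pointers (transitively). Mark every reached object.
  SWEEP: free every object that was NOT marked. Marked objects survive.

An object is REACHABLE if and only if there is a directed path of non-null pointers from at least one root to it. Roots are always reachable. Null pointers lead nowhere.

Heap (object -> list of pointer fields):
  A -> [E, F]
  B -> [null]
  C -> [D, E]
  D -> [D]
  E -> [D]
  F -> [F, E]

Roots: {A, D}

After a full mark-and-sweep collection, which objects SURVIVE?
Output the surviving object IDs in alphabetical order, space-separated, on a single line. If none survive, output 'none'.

Answer: A D E F

Derivation:
Roots: A D
Mark A: refs=E F, marked=A
Mark D: refs=D, marked=A D
Mark E: refs=D, marked=A D E
Mark F: refs=F E, marked=A D E F
Unmarked (collected): B C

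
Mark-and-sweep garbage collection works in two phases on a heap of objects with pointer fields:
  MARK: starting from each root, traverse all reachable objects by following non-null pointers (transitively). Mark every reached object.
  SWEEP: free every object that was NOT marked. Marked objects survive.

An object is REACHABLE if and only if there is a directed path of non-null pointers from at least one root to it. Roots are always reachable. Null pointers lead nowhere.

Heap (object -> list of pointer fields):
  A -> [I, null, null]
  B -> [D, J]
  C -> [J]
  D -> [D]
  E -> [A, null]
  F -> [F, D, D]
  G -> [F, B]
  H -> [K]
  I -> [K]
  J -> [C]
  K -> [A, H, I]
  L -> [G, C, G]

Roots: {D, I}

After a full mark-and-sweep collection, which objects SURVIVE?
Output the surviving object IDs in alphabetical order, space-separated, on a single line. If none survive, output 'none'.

Roots: D I
Mark D: refs=D, marked=D
Mark I: refs=K, marked=D I
Mark K: refs=A H I, marked=D I K
Mark A: refs=I null null, marked=A D I K
Mark H: refs=K, marked=A D H I K
Unmarked (collected): B C E F G J L

Answer: A D H I K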